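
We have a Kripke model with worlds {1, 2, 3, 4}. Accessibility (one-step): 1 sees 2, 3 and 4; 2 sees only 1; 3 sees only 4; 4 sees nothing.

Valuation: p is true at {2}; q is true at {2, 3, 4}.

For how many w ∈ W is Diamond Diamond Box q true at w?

2

1: successors {2, 3, 4}; Diamond Box q there: 2:T, 3:T, 4:F. ✓
2: successors {1}; Diamond Box q there: 1:T. ✓
3: successors {4}; Diamond Box q there: 4:F. ✗
4: no successors, so Diamond Diamond Box q fails. ✗
Satisfying worlds: {1, 2}.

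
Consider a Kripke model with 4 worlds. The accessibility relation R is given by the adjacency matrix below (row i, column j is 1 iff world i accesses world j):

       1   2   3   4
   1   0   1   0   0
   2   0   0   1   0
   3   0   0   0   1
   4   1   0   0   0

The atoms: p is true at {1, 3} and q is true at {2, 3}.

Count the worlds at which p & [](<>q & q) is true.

1: p is T, [](<>q & q) is T. ✓
2: p is F, [](<>q & q) is F. ✗
3: p is T, [](<>q & q) is F. ✗
4: p is F, [](<>q & q) is F. ✗
Satisfying worlds: {1}.

1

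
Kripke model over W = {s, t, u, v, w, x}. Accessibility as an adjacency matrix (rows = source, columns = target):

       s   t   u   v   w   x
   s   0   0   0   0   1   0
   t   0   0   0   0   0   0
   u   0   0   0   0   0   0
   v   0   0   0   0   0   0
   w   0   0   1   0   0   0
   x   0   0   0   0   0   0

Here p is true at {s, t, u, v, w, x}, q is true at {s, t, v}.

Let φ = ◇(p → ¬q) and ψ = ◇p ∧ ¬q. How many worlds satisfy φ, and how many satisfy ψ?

2 and 1

For ◇(p → ¬q):
s: successors {w}; p → ¬q there: w:T. ✓
t: no successors, so ◇(p → ¬q) fails. ✗
u: no successors, so ◇(p → ¬q) fails. ✗
v: no successors, so ◇(p → ¬q) fails. ✗
w: successors {u}; p → ¬q there: u:T. ✓
x: no successors, so ◇(p → ¬q) fails. ✗
— 2 worlds.
For ◇p ∧ ¬q:
s: ◇p is T, ¬q is F. ✗
t: ◇p is F, ¬q is F. ✗
u: ◇p is F, ¬q is T. ✗
v: ◇p is F, ¬q is F. ✗
w: ◇p is T, ¬q is T. ✓
x: ◇p is F, ¬q is T. ✗
— 1 world.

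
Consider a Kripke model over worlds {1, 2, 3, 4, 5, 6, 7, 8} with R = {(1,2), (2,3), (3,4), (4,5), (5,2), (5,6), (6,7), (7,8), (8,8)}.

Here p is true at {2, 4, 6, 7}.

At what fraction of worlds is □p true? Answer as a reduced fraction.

1/2

1: successors {2}; p there: 2:T. ✓
2: successors {3}; p there: 3:F. ✗
3: successors {4}; p there: 4:T. ✓
4: successors {5}; p there: 5:F. ✗
5: successors {2, 6}; p there: 2:T, 6:T. ✓
6: successors {7}; p there: 7:T. ✓
7: successors {8}; p there: 8:F. ✗
8: successors {8}; p there: 8:F. ✗
That's 4 of 8 worlds, so 4/8 = 1/2.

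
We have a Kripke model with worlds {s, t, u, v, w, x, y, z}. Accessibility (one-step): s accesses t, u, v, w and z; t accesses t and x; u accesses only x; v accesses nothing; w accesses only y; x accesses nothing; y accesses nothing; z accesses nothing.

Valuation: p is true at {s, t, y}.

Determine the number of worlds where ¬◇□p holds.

s: ◇□p is T. ✗
t: ◇□p is T. ✗
u: ◇□p is T. ✗
v: ◇□p is F. ✓
w: ◇□p is T. ✗
x: ◇□p is F. ✓
y: ◇□p is F. ✓
z: ◇□p is F. ✓
Satisfying worlds: {v, x, y, z}.

4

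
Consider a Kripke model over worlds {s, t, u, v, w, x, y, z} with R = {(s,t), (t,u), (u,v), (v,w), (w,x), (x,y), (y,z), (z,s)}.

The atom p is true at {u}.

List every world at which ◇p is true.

s: successors {t}; p there: t:F. ✗
t: successors {u}; p there: u:T. ✓
u: successors {v}; p there: v:F. ✗
v: successors {w}; p there: w:F. ✗
w: successors {x}; p there: x:F. ✗
x: successors {y}; p there: y:F. ✗
y: successors {z}; p there: z:F. ✗
z: successors {s}; p there: s:F. ✗

{t}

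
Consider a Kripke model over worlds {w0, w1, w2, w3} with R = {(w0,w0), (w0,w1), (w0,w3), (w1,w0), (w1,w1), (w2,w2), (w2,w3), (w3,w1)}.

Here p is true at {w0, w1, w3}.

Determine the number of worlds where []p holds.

3

w0: successors {w0, w1, w3}; p there: w0:T, w1:T, w3:T. ✓
w1: successors {w0, w1}; p there: w0:T, w1:T. ✓
w2: successors {w2, w3}; p there: w2:F, w3:T. ✗
w3: successors {w1}; p there: w1:T. ✓
Satisfying worlds: {w0, w1, w3}.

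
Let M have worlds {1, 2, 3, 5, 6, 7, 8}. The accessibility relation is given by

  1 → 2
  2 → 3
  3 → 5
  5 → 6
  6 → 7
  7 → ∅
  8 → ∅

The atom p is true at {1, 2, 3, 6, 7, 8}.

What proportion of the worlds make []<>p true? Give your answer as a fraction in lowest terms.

1: successors {2}; <>p there: 2:T. ✓
2: successors {3}; <>p there: 3:F. ✗
3: successors {5}; <>p there: 5:T. ✓
5: successors {6}; <>p there: 6:T. ✓
6: successors {7}; <>p there: 7:F. ✗
7: no successors, so []<>p holds vacuously. ✓
8: no successors, so []<>p holds vacuously. ✓
That's 5 of 7 worlds, so 5/7.

5/7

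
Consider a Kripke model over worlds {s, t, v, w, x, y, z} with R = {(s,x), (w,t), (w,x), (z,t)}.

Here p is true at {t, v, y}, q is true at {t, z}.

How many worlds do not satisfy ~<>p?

2

s: <>p is F. ✓
t: <>p is F. ✓
v: <>p is F. ✓
w: <>p is T. ✗
x: <>p is F. ✓
y: <>p is F. ✓
z: <>p is T. ✗
Satisfying worlds: {s, t, v, x, y}.
So ~<>p fails at the other 2 worlds.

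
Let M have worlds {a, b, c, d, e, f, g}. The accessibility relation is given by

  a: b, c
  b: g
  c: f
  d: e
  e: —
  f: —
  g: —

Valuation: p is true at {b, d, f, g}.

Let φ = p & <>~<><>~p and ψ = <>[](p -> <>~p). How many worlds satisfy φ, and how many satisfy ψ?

2 and 3

For p & <>~<><>~p:
a: p is F, <>~<><>~p is T. ✗
b: p is T, <>~<><>~p is T. ✓
c: p is F, <>~<><>~p is T. ✗
d: p is T, <>~<><>~p is T. ✓
e: p is F, <>~<><>~p is F. ✗
f: p is T, <>~<><>~p is F. ✗
g: p is T, <>~<><>~p is F. ✗
— 2 worlds.
For <>[](p -> <>~p):
a: successors {b, c}; [](p -> <>~p) there: b:F, c:F. ✗
b: successors {g}; [](p -> <>~p) there: g:T. ✓
c: successors {f}; [](p -> <>~p) there: f:T. ✓
d: successors {e}; [](p -> <>~p) there: e:T. ✓
e: no successors, so <>[](p -> <>~p) fails. ✗
f: no successors, so <>[](p -> <>~p) fails. ✗
g: no successors, so <>[](p -> <>~p) fails. ✗
— 3 worlds.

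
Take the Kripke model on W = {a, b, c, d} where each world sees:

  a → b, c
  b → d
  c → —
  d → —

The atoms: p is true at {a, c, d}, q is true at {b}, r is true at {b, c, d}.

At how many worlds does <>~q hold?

a: successors {b, c}; ~q there: b:F, c:T. ✓
b: successors {d}; ~q there: d:T. ✓
c: no successors, so <>~q fails. ✗
d: no successors, so <>~q fails. ✗
Satisfying worlds: {a, b}.

2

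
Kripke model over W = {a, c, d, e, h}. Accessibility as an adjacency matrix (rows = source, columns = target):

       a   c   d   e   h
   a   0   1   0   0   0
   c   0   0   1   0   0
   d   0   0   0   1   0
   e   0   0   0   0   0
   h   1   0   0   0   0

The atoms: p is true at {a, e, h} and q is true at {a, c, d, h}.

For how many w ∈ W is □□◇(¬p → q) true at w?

a: successors {c}; □◇(¬p → q) there: c:T. ✓
c: successors {d}; □◇(¬p → q) there: d:F. ✗
d: successors {e}; □◇(¬p → q) there: e:T. ✓
e: no successors, so □□◇(¬p → q) holds vacuously. ✓
h: successors {a}; □◇(¬p → q) there: a:T. ✓
Satisfying worlds: {a, d, e, h}.

4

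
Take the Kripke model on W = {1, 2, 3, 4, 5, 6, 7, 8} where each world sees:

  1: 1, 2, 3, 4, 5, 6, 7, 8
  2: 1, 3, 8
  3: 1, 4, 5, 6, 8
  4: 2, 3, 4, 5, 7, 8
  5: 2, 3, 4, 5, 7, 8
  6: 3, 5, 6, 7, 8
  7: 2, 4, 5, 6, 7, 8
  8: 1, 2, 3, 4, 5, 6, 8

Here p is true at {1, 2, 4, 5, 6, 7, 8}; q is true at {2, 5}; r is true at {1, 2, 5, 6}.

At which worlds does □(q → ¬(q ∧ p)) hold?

{2}

1: successors {1, 2, 3, 4, 5, 6, 7, 8}; q → ¬(q ∧ p) there: 1:T, 2:F, 3:T, 4:T, 5:F, 6:T, 7:T, 8:T. ✗
2: successors {1, 3, 8}; q → ¬(q ∧ p) there: 1:T, 3:T, 8:T. ✓
3: successors {1, 4, 5, 6, 8}; q → ¬(q ∧ p) there: 1:T, 4:T, 5:F, 6:T, 8:T. ✗
4: successors {2, 3, 4, 5, 7, 8}; q → ¬(q ∧ p) there: 2:F, 3:T, 4:T, 5:F, 7:T, 8:T. ✗
5: successors {2, 3, 4, 5, 7, 8}; q → ¬(q ∧ p) there: 2:F, 3:T, 4:T, 5:F, 7:T, 8:T. ✗
6: successors {3, 5, 6, 7, 8}; q → ¬(q ∧ p) there: 3:T, 5:F, 6:T, 7:T, 8:T. ✗
7: successors {2, 4, 5, 6, 7, 8}; q → ¬(q ∧ p) there: 2:F, 4:T, 5:F, 6:T, 7:T, 8:T. ✗
8: successors {1, 2, 3, 4, 5, 6, 8}; q → ¬(q ∧ p) there: 1:T, 2:F, 3:T, 4:T, 5:F, 6:T, 8:T. ✗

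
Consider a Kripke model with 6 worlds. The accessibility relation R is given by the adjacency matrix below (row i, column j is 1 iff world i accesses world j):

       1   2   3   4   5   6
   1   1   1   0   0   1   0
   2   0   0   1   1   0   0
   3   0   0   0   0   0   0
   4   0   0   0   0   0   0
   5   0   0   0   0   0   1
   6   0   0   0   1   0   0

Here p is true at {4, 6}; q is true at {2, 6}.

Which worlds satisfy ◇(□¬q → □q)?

1: successors {1, 2, 5}; □¬q → □q there: 1:T, 2:F, 5:T. ✓
2: successors {3, 4}; □¬q → □q there: 3:T, 4:T. ✓
3: no successors, so ◇(□¬q → □q) fails. ✗
4: no successors, so ◇(□¬q → □q) fails. ✗
5: successors {6}; □¬q → □q there: 6:F. ✗
6: successors {4}; □¬q → □q there: 4:T. ✓

{1, 2, 6}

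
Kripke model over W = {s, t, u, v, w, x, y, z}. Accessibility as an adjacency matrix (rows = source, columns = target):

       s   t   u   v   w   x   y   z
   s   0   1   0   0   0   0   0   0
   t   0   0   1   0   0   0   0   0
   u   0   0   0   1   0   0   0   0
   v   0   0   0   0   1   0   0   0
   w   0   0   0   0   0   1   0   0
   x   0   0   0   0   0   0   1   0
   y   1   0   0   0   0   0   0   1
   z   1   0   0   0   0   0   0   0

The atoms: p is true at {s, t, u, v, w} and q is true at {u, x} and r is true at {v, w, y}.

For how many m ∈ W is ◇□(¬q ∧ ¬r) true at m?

3

s: successors {t}; □(¬q ∧ ¬r) there: t:F. ✗
t: successors {u}; □(¬q ∧ ¬r) there: u:F. ✗
u: successors {v}; □(¬q ∧ ¬r) there: v:F. ✗
v: successors {w}; □(¬q ∧ ¬r) there: w:F. ✗
w: successors {x}; □(¬q ∧ ¬r) there: x:F. ✗
x: successors {y}; □(¬q ∧ ¬r) there: y:T. ✓
y: successors {s, z}; □(¬q ∧ ¬r) there: s:T, z:T. ✓
z: successors {s}; □(¬q ∧ ¬r) there: s:T. ✓
Satisfying worlds: {x, y, z}.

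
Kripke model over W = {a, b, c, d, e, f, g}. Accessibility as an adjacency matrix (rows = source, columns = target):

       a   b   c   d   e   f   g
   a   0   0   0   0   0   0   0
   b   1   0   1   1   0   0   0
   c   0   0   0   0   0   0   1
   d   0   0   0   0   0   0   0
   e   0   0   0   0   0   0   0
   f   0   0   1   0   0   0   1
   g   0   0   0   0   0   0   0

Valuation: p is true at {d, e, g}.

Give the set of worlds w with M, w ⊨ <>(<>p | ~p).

a: no successors, so <>(<>p | ~p) fails. ✗
b: successors {a, c, d}; <>p | ~p there: a:T, c:T, d:F. ✓
c: successors {g}; <>p | ~p there: g:F. ✗
d: no successors, so <>(<>p | ~p) fails. ✗
e: no successors, so <>(<>p | ~p) fails. ✗
f: successors {c, g}; <>p | ~p there: c:T, g:F. ✓
g: no successors, so <>(<>p | ~p) fails. ✗

{b, f}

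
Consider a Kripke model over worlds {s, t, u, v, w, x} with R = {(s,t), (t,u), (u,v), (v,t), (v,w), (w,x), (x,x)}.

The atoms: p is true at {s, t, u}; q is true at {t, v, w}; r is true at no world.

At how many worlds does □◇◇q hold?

2

s: successors {t}; ◇◇q there: t:T. ✓
t: successors {u}; ◇◇q there: u:T. ✓
u: successors {v}; ◇◇q there: v:F. ✗
v: successors {t, w}; ◇◇q there: t:T, w:F. ✗
w: successors {x}; ◇◇q there: x:F. ✗
x: successors {x}; ◇◇q there: x:F. ✗
Satisfying worlds: {s, t}.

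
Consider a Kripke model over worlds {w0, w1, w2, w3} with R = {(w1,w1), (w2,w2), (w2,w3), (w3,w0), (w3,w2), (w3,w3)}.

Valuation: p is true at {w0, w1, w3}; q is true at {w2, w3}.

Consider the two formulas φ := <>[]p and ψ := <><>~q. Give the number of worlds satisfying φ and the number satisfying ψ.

2 and 3

For <>[]p:
w0: no successors, so <>[]p fails. ✗
w1: successors {w1}; []p there: w1:T. ✓
w2: successors {w2, w3}; []p there: w2:F, w3:F. ✗
w3: successors {w0, w2, w3}; []p there: w0:T, w2:F, w3:F. ✓
— 2 worlds.
For <><>~q:
w0: no successors, so <><>~q fails. ✗
w1: successors {w1}; <>~q there: w1:T. ✓
w2: successors {w2, w3}; <>~q there: w2:F, w3:T. ✓
w3: successors {w0, w2, w3}; <>~q there: w0:F, w2:F, w3:T. ✓
— 3 worlds.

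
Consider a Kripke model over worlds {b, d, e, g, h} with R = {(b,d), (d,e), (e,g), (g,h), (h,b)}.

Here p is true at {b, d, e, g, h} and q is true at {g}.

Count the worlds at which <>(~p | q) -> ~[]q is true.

4

b: <>(~p | q) is F, ~[]q is T. ✓
d: <>(~p | q) is F, ~[]q is T. ✓
e: <>(~p | q) is T, ~[]q is F. ✗
g: <>(~p | q) is F, ~[]q is T. ✓
h: <>(~p | q) is F, ~[]q is T. ✓
Satisfying worlds: {b, d, g, h}.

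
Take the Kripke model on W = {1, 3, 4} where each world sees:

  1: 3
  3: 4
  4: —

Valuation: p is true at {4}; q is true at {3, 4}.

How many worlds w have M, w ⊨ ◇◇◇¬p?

1: successors {3}; ◇◇¬p there: 3:F. ✗
3: successors {4}; ◇◇¬p there: 4:F. ✗
4: no successors, so ◇◇◇¬p fails. ✗
Satisfying worlds: ∅.

0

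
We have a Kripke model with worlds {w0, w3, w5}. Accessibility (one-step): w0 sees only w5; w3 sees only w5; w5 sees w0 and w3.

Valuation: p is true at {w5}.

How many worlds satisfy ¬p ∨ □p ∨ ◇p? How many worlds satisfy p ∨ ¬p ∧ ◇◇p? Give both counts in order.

2 and 1

For ¬p ∨ □p ∨ ◇p:
w0: ¬p ∨ □p is T, ◇p is T. ✓
w3: ¬p ∨ □p is T, ◇p is T. ✓
w5: ¬p ∨ □p is F, ◇p is F. ✗
— 2 worlds.
For p ∨ ¬p ∧ ◇◇p:
w0: p is F, ¬p ∧ ◇◇p is F. ✗
w3: p is F, ¬p ∧ ◇◇p is F. ✗
w5: p is T, ¬p ∧ ◇◇p is F. ✓
— 1 world.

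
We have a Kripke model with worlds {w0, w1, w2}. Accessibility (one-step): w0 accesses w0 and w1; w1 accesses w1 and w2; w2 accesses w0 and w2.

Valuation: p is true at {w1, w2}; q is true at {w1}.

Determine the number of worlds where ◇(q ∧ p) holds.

2

w0: successors {w0, w1}; q ∧ p there: w0:F, w1:T. ✓
w1: successors {w1, w2}; q ∧ p there: w1:T, w2:F. ✓
w2: successors {w0, w2}; q ∧ p there: w0:F, w2:F. ✗
Satisfying worlds: {w0, w1}.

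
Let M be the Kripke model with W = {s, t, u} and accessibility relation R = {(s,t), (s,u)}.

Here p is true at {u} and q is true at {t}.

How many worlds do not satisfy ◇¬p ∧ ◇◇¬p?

s: ◇¬p is T, ◇◇¬p is F. ✗
t: ◇¬p is F, ◇◇¬p is F. ✗
u: ◇¬p is F, ◇◇¬p is F. ✗
Satisfying worlds: ∅.
So ◇¬p ∧ ◇◇¬p fails at the other 3 worlds.

3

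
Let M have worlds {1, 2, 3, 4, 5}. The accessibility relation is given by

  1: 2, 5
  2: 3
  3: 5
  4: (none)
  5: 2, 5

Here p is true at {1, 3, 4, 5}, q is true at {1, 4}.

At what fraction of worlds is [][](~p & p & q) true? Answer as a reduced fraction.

1/5

1: successors {2, 5}; [](~p & p & q) there: 2:F, 5:F. ✗
2: successors {3}; [](~p & p & q) there: 3:F. ✗
3: successors {5}; [](~p & p & q) there: 5:F. ✗
4: no successors, so [][](~p & p & q) holds vacuously. ✓
5: successors {2, 5}; [](~p & p & q) there: 2:F, 5:F. ✗
That's 1 of 5 worlds, so 1/5.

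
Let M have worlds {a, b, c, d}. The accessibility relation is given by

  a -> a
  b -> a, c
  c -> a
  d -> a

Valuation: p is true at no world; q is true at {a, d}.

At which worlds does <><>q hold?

{a, b, c, d}

a: successors {a}; <>q there: a:T. ✓
b: successors {a, c}; <>q there: a:T, c:T. ✓
c: successors {a}; <>q there: a:T. ✓
d: successors {a}; <>q there: a:T. ✓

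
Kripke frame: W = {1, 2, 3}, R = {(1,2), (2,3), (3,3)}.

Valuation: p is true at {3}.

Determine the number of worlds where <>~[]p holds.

0

1: successors {2}; ~[]p there: 2:F. ✗
2: successors {3}; ~[]p there: 3:F. ✗
3: successors {3}; ~[]p there: 3:F. ✗
Satisfying worlds: ∅.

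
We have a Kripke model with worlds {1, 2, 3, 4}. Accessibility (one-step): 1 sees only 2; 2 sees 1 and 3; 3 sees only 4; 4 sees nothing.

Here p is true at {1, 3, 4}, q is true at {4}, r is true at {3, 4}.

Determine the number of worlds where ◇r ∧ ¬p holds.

1

1: ◇r is F, ¬p is F. ✗
2: ◇r is T, ¬p is T. ✓
3: ◇r is T, ¬p is F. ✗
4: ◇r is F, ¬p is F. ✗
Satisfying worlds: {2}.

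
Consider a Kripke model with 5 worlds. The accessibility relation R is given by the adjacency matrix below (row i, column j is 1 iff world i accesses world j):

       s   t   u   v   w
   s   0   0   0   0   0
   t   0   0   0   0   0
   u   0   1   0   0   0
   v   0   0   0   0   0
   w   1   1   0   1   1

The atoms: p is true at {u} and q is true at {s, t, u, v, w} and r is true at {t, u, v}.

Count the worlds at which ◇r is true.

2

s: no successors, so ◇r fails. ✗
t: no successors, so ◇r fails. ✗
u: successors {t}; r there: t:T. ✓
v: no successors, so ◇r fails. ✗
w: successors {s, t, v, w}; r there: s:F, t:T, v:T, w:F. ✓
Satisfying worlds: {u, w}.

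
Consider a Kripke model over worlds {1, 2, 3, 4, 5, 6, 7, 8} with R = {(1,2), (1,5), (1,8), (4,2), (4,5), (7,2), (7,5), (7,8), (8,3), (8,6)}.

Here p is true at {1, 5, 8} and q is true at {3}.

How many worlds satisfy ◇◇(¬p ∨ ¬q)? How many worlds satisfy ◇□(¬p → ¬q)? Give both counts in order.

2 and 4

For ◇◇(¬p ∨ ¬q):
1: successors {2, 5, 8}; ◇(¬p ∨ ¬q) there: 2:F, 5:F, 8:T. ✓
2: no successors, so ◇◇(¬p ∨ ¬q) fails. ✗
3: no successors, so ◇◇(¬p ∨ ¬q) fails. ✗
4: successors {2, 5}; ◇(¬p ∨ ¬q) there: 2:F, 5:F. ✗
5: no successors, so ◇◇(¬p ∨ ¬q) fails. ✗
6: no successors, so ◇◇(¬p ∨ ¬q) fails. ✗
7: successors {2, 5, 8}; ◇(¬p ∨ ¬q) there: 2:F, 5:F, 8:T. ✓
8: successors {3, 6}; ◇(¬p ∨ ¬q) there: 3:F, 6:F. ✗
— 2 worlds.
For ◇□(¬p → ¬q):
1: successors {2, 5, 8}; □(¬p → ¬q) there: 2:T, 5:T, 8:F. ✓
2: no successors, so ◇□(¬p → ¬q) fails. ✗
3: no successors, so ◇□(¬p → ¬q) fails. ✗
4: successors {2, 5}; □(¬p → ¬q) there: 2:T, 5:T. ✓
5: no successors, so ◇□(¬p → ¬q) fails. ✗
6: no successors, so ◇□(¬p → ¬q) fails. ✗
7: successors {2, 5, 8}; □(¬p → ¬q) there: 2:T, 5:T, 8:F. ✓
8: successors {3, 6}; □(¬p → ¬q) there: 3:T, 6:T. ✓
— 4 worlds.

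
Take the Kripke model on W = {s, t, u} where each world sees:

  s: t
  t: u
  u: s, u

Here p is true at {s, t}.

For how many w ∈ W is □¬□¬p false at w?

s: successors {t}; ¬□¬p there: t:F. ✗
t: successors {u}; ¬□¬p there: u:T. ✓
u: successors {s, u}; ¬□¬p there: s:T, u:T. ✓
Satisfying worlds: {t, u}.
So □¬□¬p fails at the other 1 world.

1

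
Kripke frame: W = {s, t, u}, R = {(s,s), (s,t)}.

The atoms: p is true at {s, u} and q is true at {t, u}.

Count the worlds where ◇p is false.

2

s: successors {s, t}; p there: s:T, t:F. ✓
t: no successors, so ◇p fails. ✗
u: no successors, so ◇p fails. ✗
Satisfying worlds: {s}.
So ◇p fails at the other 2 worlds.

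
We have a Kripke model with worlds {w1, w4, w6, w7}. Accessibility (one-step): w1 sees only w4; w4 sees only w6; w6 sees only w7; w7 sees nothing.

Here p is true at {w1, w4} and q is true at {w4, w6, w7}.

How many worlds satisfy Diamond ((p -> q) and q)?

w1: successors {w4}; (p -> q) and q there: w4:T. ✓
w4: successors {w6}; (p -> q) and q there: w6:T. ✓
w6: successors {w7}; (p -> q) and q there: w7:T. ✓
w7: no successors, so Diamond ((p -> q) and q) fails. ✗
Satisfying worlds: {w1, w4, w6}.

3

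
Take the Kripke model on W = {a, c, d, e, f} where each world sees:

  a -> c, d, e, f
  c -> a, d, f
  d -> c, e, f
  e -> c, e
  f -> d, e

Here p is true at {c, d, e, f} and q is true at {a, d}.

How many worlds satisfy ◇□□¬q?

3

a: successors {c, d, e, f}; □□¬q there: c:F, d:F, e:F, f:T. ✓
c: successors {a, d, f}; □□¬q there: a:F, d:F, f:T. ✓
d: successors {c, e, f}; □□¬q there: c:F, e:F, f:T. ✓
e: successors {c, e}; □□¬q there: c:F, e:F. ✗
f: successors {d, e}; □□¬q there: d:F, e:F. ✗
Satisfying worlds: {a, c, d}.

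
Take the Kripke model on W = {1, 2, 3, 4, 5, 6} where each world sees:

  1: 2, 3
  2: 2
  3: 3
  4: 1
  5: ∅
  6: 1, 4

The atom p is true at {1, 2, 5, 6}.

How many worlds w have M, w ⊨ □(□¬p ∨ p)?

1: successors {2, 3}; □¬p ∨ p there: 2:T, 3:T. ✓
2: successors {2}; □¬p ∨ p there: 2:T. ✓
3: successors {3}; □¬p ∨ p there: 3:T. ✓
4: successors {1}; □¬p ∨ p there: 1:T. ✓
5: no successors, so □(□¬p ∨ p) holds vacuously. ✓
6: successors {1, 4}; □¬p ∨ p there: 1:T, 4:F. ✗
Satisfying worlds: {1, 2, 3, 4, 5}.

5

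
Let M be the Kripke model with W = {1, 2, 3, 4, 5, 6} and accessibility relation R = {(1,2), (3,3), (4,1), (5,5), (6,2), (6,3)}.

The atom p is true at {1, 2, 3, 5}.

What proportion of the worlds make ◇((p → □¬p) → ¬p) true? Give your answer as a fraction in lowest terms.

2/3

1: successors {2}; (p → □¬p) → ¬p there: 2:F. ✗
2: no successors, so ◇((p → □¬p) → ¬p) fails. ✗
3: successors {3}; (p → □¬p) → ¬p there: 3:T. ✓
4: successors {1}; (p → □¬p) → ¬p there: 1:T. ✓
5: successors {5}; (p → □¬p) → ¬p there: 5:T. ✓
6: successors {2, 3}; (p → □¬p) → ¬p there: 2:F, 3:T. ✓
That's 4 of 6 worlds, so 4/6 = 2/3.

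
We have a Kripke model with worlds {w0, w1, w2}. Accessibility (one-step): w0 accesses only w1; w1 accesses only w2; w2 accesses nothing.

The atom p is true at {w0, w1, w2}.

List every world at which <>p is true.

{w0, w1}

w0: successors {w1}; p there: w1:T. ✓
w1: successors {w2}; p there: w2:T. ✓
w2: no successors, so <>p fails. ✗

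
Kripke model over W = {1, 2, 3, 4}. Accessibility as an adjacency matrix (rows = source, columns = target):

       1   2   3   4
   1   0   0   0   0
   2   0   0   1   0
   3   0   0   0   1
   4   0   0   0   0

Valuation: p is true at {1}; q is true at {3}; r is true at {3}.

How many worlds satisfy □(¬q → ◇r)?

1: no successors, so □(¬q → ◇r) holds vacuously. ✓
2: successors {3}; ¬q → ◇r there: 3:T. ✓
3: successors {4}; ¬q → ◇r there: 4:F. ✗
4: no successors, so □(¬q → ◇r) holds vacuously. ✓
Satisfying worlds: {1, 2, 4}.

3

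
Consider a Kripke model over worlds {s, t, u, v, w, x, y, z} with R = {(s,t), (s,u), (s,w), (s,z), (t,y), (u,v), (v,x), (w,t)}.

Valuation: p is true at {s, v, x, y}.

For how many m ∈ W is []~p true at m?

s: successors {t, u, w, z}; ~p there: t:T, u:T, w:T, z:T. ✓
t: successors {y}; ~p there: y:F. ✗
u: successors {v}; ~p there: v:F. ✗
v: successors {x}; ~p there: x:F. ✗
w: successors {t}; ~p there: t:T. ✓
x: no successors, so []~p holds vacuously. ✓
y: no successors, so []~p holds vacuously. ✓
z: no successors, so []~p holds vacuously. ✓
Satisfying worlds: {s, w, x, y, z}.

5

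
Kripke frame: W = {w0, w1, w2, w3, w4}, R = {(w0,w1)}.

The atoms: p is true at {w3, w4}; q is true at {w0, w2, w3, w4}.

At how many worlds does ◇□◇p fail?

w0: successors {w1}; □◇p there: w1:T. ✓
w1: no successors, so ◇□◇p fails. ✗
w2: no successors, so ◇□◇p fails. ✗
w3: no successors, so ◇□◇p fails. ✗
w4: no successors, so ◇□◇p fails. ✗
Satisfying worlds: {w0}.
So ◇□◇p fails at the other 4 worlds.

4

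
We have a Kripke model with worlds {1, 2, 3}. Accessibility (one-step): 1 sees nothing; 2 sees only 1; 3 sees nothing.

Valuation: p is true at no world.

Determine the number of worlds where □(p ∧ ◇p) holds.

1: no successors, so □(p ∧ ◇p) holds vacuously. ✓
2: successors {1}; p ∧ ◇p there: 1:F. ✗
3: no successors, so □(p ∧ ◇p) holds vacuously. ✓
Satisfying worlds: {1, 3}.

2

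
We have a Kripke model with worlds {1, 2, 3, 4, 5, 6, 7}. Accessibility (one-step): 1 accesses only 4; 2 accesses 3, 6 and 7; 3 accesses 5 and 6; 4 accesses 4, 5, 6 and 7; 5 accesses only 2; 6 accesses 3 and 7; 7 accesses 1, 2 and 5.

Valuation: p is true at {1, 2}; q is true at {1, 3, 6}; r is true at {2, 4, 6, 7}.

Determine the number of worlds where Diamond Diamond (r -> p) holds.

7

1: successors {4}; Diamond (r -> p) there: 4:T. ✓
2: successors {3, 6, 7}; Diamond (r -> p) there: 3:T, 6:T, 7:T. ✓
3: successors {5, 6}; Diamond (r -> p) there: 5:T, 6:T. ✓
4: successors {4, 5, 6, 7}; Diamond (r -> p) there: 4:T, 5:T, 6:T, 7:T. ✓
5: successors {2}; Diamond (r -> p) there: 2:T. ✓
6: successors {3, 7}; Diamond (r -> p) there: 3:T, 7:T. ✓
7: successors {1, 2, 5}; Diamond (r -> p) there: 1:F, 2:T, 5:T. ✓
Satisfying worlds: {1, 2, 3, 4, 5, 6, 7}.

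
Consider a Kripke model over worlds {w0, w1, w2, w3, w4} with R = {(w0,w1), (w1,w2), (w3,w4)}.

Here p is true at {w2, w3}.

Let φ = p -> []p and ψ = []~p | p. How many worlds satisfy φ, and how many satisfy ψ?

4 and 4

For p -> []p:
w0: p is F, []p is F. ✓
w1: p is F, []p is T. ✓
w2: p is T, []p is T. ✓
w3: p is T, []p is F. ✗
w4: p is F, []p is T. ✓
— 4 worlds.
For []~p | p:
w0: []~p is T, p is F. ✓
w1: []~p is F, p is F. ✗
w2: []~p is T, p is T. ✓
w3: []~p is T, p is T. ✓
w4: []~p is T, p is F. ✓
— 4 worlds.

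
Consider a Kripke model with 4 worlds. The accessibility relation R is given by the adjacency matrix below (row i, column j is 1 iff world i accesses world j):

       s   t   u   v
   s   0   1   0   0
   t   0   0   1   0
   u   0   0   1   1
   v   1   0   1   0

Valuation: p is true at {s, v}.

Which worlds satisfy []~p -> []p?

s: []~p is T, []p is F. ✗
t: []~p is T, []p is F. ✗
u: []~p is F, []p is F. ✓
v: []~p is F, []p is F. ✓

{u, v}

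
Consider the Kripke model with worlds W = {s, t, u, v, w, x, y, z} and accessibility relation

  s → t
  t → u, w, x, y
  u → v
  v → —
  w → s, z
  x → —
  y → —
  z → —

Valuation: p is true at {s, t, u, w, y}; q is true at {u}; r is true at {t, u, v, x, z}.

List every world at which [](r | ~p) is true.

{s, u, v, x, y, z}

s: successors {t}; r | ~p there: t:T. ✓
t: successors {u, w, x, y}; r | ~p there: u:T, w:F, x:T, y:F. ✗
u: successors {v}; r | ~p there: v:T. ✓
v: no successors, so [](r | ~p) holds vacuously. ✓
w: successors {s, z}; r | ~p there: s:F, z:T. ✗
x: no successors, so [](r | ~p) holds vacuously. ✓
y: no successors, so [](r | ~p) holds vacuously. ✓
z: no successors, so [](r | ~p) holds vacuously. ✓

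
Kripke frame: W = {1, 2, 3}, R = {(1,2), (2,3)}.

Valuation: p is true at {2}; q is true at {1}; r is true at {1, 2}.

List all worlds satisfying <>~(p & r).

1: successors {2}; ~(p & r) there: 2:F. ✗
2: successors {3}; ~(p & r) there: 3:T. ✓
3: no successors, so <>~(p & r) fails. ✗

{2}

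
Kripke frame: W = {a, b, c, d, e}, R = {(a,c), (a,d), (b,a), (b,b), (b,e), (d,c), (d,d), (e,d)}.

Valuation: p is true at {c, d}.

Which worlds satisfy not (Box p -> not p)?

a: Box p -> not p is T. ✗
b: Box p -> not p is T. ✗
c: Box p -> not p is F. ✓
d: Box p -> not p is F. ✓
e: Box p -> not p is T. ✗

{c, d}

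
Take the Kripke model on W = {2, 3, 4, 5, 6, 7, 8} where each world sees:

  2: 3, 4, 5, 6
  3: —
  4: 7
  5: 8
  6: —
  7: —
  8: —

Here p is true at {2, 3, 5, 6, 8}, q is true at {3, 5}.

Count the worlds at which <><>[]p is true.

2: successors {3, 4, 5, 6}; <>[]p there: 3:F, 4:T, 5:T, 6:F. ✓
3: no successors, so <><>[]p fails. ✗
4: successors {7}; <>[]p there: 7:F. ✗
5: successors {8}; <>[]p there: 8:F. ✗
6: no successors, so <><>[]p fails. ✗
7: no successors, so <><>[]p fails. ✗
8: no successors, so <><>[]p fails. ✗
Satisfying worlds: {2}.

1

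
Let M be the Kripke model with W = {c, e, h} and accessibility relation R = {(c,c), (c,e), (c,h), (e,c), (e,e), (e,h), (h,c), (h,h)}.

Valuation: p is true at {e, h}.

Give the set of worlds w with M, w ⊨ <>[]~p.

c: successors {c, e, h}; []~p there: c:F, e:F, h:F. ✗
e: successors {c, e, h}; []~p there: c:F, e:F, h:F. ✗
h: successors {c, h}; []~p there: c:F, h:F. ✗

∅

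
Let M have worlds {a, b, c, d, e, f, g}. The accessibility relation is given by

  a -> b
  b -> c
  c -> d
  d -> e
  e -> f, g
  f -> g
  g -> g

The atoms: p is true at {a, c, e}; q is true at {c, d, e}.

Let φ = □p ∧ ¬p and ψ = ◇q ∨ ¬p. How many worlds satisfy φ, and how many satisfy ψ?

2 and 5

For □p ∧ ¬p:
a: □p is F, ¬p is F. ✗
b: □p is T, ¬p is T. ✓
c: □p is F, ¬p is F. ✗
d: □p is T, ¬p is T. ✓
e: □p is F, ¬p is F. ✗
f: □p is F, ¬p is T. ✗
g: □p is F, ¬p is T. ✗
— 2 worlds.
For ◇q ∨ ¬p:
a: ◇q is F, ¬p is F. ✗
b: ◇q is T, ¬p is T. ✓
c: ◇q is T, ¬p is F. ✓
d: ◇q is T, ¬p is T. ✓
e: ◇q is F, ¬p is F. ✗
f: ◇q is F, ¬p is T. ✓
g: ◇q is F, ¬p is T. ✓
— 5 worlds.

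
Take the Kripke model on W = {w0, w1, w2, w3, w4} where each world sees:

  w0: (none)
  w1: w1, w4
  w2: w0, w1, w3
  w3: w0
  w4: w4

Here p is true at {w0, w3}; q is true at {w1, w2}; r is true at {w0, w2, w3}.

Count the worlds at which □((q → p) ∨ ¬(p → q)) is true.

w0: no successors, so □((q → p) ∨ ¬(p → q)) holds vacuously. ✓
w1: successors {w1, w4}; (q → p) ∨ ¬(p → q) there: w1:F, w4:T. ✗
w2: successors {w0, w1, w3}; (q → p) ∨ ¬(p → q) there: w0:T, w1:F, w3:T. ✗
w3: successors {w0}; (q → p) ∨ ¬(p → q) there: w0:T. ✓
w4: successors {w4}; (q → p) ∨ ¬(p → q) there: w4:T. ✓
Satisfying worlds: {w0, w3, w4}.

3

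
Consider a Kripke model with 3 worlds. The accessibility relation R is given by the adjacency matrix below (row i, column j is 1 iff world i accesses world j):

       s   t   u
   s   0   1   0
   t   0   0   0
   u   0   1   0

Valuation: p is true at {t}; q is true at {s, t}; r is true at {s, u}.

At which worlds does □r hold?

s: successors {t}; r there: t:F. ✗
t: no successors, so □r holds vacuously. ✓
u: successors {t}; r there: t:F. ✗

{t}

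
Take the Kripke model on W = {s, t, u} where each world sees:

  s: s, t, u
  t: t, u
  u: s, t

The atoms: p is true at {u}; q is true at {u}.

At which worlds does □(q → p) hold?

s: successors {s, t, u}; q → p there: s:T, t:T, u:T. ✓
t: successors {t, u}; q → p there: t:T, u:T. ✓
u: successors {s, t}; q → p there: s:T, t:T. ✓

{s, t, u}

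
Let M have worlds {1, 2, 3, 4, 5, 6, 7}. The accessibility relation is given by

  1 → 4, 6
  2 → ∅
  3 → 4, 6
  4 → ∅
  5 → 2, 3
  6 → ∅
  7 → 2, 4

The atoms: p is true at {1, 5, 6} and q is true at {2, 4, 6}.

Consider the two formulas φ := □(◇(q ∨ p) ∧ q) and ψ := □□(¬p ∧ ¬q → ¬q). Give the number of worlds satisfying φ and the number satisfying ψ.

3 and 7

For □(◇(q ∨ p) ∧ q):
1: successors {4, 6}; ◇(q ∨ p) ∧ q there: 4:F, 6:F. ✗
2: no successors, so □(◇(q ∨ p) ∧ q) holds vacuously. ✓
3: successors {4, 6}; ◇(q ∨ p) ∧ q there: 4:F, 6:F. ✗
4: no successors, so □(◇(q ∨ p) ∧ q) holds vacuously. ✓
5: successors {2, 3}; ◇(q ∨ p) ∧ q there: 2:F, 3:F. ✗
6: no successors, so □(◇(q ∨ p) ∧ q) holds vacuously. ✓
7: successors {2, 4}; ◇(q ∨ p) ∧ q there: 2:F, 4:F. ✗
— 3 worlds.
For □□(¬p ∧ ¬q → ¬q):
1: successors {4, 6}; □(¬p ∧ ¬q → ¬q) there: 4:T, 6:T. ✓
2: no successors, so □□(¬p ∧ ¬q → ¬q) holds vacuously. ✓
3: successors {4, 6}; □(¬p ∧ ¬q → ¬q) there: 4:T, 6:T. ✓
4: no successors, so □□(¬p ∧ ¬q → ¬q) holds vacuously. ✓
5: successors {2, 3}; □(¬p ∧ ¬q → ¬q) there: 2:T, 3:T. ✓
6: no successors, so □□(¬p ∧ ¬q → ¬q) holds vacuously. ✓
7: successors {2, 4}; □(¬p ∧ ¬q → ¬q) there: 2:T, 4:T. ✓
— 7 worlds.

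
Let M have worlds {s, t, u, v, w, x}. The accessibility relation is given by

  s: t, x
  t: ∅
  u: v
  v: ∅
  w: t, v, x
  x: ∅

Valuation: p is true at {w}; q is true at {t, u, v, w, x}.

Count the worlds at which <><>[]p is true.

s: successors {t, x}; <>[]p there: t:F, x:F. ✗
t: no successors, so <><>[]p fails. ✗
u: successors {v}; <>[]p there: v:F. ✗
v: no successors, so <><>[]p fails. ✗
w: successors {t, v, x}; <>[]p there: t:F, v:F, x:F. ✗
x: no successors, so <><>[]p fails. ✗
Satisfying worlds: ∅.

0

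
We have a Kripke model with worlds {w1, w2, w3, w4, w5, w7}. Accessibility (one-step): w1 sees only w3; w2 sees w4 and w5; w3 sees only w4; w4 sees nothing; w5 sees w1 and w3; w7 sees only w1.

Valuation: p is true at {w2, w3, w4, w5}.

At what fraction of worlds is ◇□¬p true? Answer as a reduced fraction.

1/3

w1: successors {w3}; □¬p there: w3:F. ✗
w2: successors {w4, w5}; □¬p there: w4:T, w5:F. ✓
w3: successors {w4}; □¬p there: w4:T. ✓
w4: no successors, so ◇□¬p fails. ✗
w5: successors {w1, w3}; □¬p there: w1:F, w3:F. ✗
w7: successors {w1}; □¬p there: w1:F. ✗
That's 2 of 6 worlds, so 2/6 = 1/3.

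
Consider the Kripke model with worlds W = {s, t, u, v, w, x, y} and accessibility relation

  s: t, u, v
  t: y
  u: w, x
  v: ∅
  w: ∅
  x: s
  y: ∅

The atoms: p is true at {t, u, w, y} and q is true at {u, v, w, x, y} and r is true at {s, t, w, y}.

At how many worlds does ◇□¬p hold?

s: successors {t, u, v}; □¬p there: t:F, u:F, v:T. ✓
t: successors {y}; □¬p there: y:T. ✓
u: successors {w, x}; □¬p there: w:T, x:T. ✓
v: no successors, so ◇□¬p fails. ✗
w: no successors, so ◇□¬p fails. ✗
x: successors {s}; □¬p there: s:F. ✗
y: no successors, so ◇□¬p fails. ✗
Satisfying worlds: {s, t, u}.

3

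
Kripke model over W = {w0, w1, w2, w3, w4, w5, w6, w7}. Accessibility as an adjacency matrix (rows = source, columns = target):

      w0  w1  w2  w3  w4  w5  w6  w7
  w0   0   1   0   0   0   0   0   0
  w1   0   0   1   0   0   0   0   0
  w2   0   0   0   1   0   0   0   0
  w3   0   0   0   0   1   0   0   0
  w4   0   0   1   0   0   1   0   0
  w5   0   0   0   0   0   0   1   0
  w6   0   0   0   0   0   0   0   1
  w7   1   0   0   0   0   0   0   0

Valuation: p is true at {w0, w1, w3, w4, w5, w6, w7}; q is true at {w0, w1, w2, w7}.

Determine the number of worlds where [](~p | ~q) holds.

5

w0: successors {w1}; ~p | ~q there: w1:F. ✗
w1: successors {w2}; ~p | ~q there: w2:T. ✓
w2: successors {w3}; ~p | ~q there: w3:T. ✓
w3: successors {w4}; ~p | ~q there: w4:T. ✓
w4: successors {w2, w5}; ~p | ~q there: w2:T, w5:T. ✓
w5: successors {w6}; ~p | ~q there: w6:T. ✓
w6: successors {w7}; ~p | ~q there: w7:F. ✗
w7: successors {w0}; ~p | ~q there: w0:F. ✗
Satisfying worlds: {w1, w2, w3, w4, w5}.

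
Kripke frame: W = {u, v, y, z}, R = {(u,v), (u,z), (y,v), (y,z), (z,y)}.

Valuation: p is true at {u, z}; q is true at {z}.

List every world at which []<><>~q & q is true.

{z}

u: []<><>~q is F, q is F. ✗
v: []<><>~q is T, q is F. ✗
y: []<><>~q is F, q is F. ✗
z: []<><>~q is T, q is T. ✓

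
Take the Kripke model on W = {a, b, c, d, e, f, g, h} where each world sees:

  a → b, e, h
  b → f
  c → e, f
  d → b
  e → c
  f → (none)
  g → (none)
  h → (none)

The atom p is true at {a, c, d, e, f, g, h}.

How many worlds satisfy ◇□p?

a: successors {b, e, h}; □p there: b:T, e:T, h:T. ✓
b: successors {f}; □p there: f:T. ✓
c: successors {e, f}; □p there: e:T, f:T. ✓
d: successors {b}; □p there: b:T. ✓
e: successors {c}; □p there: c:T. ✓
f: no successors, so ◇□p fails. ✗
g: no successors, so ◇□p fails. ✗
h: no successors, so ◇□p fails. ✗
Satisfying worlds: {a, b, c, d, e}.

5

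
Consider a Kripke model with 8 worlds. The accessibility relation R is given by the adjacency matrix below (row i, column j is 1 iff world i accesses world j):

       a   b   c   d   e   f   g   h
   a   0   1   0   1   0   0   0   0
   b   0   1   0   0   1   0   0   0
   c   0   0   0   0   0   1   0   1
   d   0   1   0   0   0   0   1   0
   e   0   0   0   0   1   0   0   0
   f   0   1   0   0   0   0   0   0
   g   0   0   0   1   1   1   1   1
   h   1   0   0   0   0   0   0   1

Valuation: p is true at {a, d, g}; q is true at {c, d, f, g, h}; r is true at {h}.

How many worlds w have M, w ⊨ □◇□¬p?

5

a: successors {b, d}; ◇□¬p there: b:T, d:T. ✓
b: successors {b, e}; ◇□¬p there: b:T, e:T. ✓
c: successors {f, h}; ◇□¬p there: f:T, h:F. ✗
d: successors {b, g}; ◇□¬p there: b:T, g:T. ✓
e: successors {e}; ◇□¬p there: e:T. ✓
f: successors {b}; ◇□¬p there: b:T. ✓
g: successors {d, e, f, g, h}; ◇□¬p there: d:T, e:T, f:T, g:T, h:F. ✗
h: successors {a, h}; ◇□¬p there: a:T, h:F. ✗
Satisfying worlds: {a, b, d, e, f}.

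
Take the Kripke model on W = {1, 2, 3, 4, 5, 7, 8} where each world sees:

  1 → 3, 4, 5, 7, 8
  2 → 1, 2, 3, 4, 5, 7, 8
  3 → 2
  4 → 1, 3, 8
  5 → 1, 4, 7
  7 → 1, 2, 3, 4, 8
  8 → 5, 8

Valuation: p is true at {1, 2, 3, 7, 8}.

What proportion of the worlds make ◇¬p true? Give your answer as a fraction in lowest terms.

5/7

1: successors {3, 4, 5, 7, 8}; ¬p there: 3:F, 4:T, 5:T, 7:F, 8:F. ✓
2: successors {1, 2, 3, 4, 5, 7, 8}; ¬p there: 1:F, 2:F, 3:F, 4:T, 5:T, 7:F, 8:F. ✓
3: successors {2}; ¬p there: 2:F. ✗
4: successors {1, 3, 8}; ¬p there: 1:F, 3:F, 8:F. ✗
5: successors {1, 4, 7}; ¬p there: 1:F, 4:T, 7:F. ✓
7: successors {1, 2, 3, 4, 8}; ¬p there: 1:F, 2:F, 3:F, 4:T, 8:F. ✓
8: successors {5, 8}; ¬p there: 5:T, 8:F. ✓
That's 5 of 7 worlds, so 5/7.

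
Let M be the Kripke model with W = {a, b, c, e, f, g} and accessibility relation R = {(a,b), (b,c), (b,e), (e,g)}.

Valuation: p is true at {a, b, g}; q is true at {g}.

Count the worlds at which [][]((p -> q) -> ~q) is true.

a: successors {b}; []((p -> q) -> ~q) there: b:T. ✓
b: successors {c, e}; []((p -> q) -> ~q) there: c:T, e:F. ✗
c: no successors, so [][]((p -> q) -> ~q) holds vacuously. ✓
e: successors {g}; []((p -> q) -> ~q) there: g:T. ✓
f: no successors, so [][]((p -> q) -> ~q) holds vacuously. ✓
g: no successors, so [][]((p -> q) -> ~q) holds vacuously. ✓
Satisfying worlds: {a, c, e, f, g}.

5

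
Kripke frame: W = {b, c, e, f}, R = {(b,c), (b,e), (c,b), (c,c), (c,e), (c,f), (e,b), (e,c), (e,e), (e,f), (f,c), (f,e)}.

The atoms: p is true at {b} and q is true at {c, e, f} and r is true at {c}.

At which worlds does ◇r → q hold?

b: ◇r is T, q is F. ✗
c: ◇r is T, q is T. ✓
e: ◇r is T, q is T. ✓
f: ◇r is T, q is T. ✓

{c, e, f}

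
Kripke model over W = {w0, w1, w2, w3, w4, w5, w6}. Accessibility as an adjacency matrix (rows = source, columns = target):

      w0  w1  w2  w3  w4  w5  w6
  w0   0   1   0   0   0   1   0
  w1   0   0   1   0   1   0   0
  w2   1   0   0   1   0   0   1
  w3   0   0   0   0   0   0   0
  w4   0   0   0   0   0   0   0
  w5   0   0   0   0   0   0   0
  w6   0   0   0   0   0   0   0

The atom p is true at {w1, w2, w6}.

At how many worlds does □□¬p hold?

w0: successors {w1, w5}; □¬p there: w1:F, w5:T. ✗
w1: successors {w2, w4}; □¬p there: w2:F, w4:T. ✗
w2: successors {w0, w3, w6}; □¬p there: w0:F, w3:T, w6:T. ✗
w3: no successors, so □□¬p holds vacuously. ✓
w4: no successors, so □□¬p holds vacuously. ✓
w5: no successors, so □□¬p holds vacuously. ✓
w6: no successors, so □□¬p holds vacuously. ✓
Satisfying worlds: {w3, w4, w5, w6}.

4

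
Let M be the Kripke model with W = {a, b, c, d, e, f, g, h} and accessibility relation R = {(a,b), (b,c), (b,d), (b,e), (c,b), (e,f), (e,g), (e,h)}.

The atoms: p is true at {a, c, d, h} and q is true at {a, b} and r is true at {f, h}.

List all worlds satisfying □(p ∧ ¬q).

a: successors {b}; p ∧ ¬q there: b:F. ✗
b: successors {c, d, e}; p ∧ ¬q there: c:T, d:T, e:F. ✗
c: successors {b}; p ∧ ¬q there: b:F. ✗
d: no successors, so □(p ∧ ¬q) holds vacuously. ✓
e: successors {f, g, h}; p ∧ ¬q there: f:F, g:F, h:T. ✗
f: no successors, so □(p ∧ ¬q) holds vacuously. ✓
g: no successors, so □(p ∧ ¬q) holds vacuously. ✓
h: no successors, so □(p ∧ ¬q) holds vacuously. ✓

{d, f, g, h}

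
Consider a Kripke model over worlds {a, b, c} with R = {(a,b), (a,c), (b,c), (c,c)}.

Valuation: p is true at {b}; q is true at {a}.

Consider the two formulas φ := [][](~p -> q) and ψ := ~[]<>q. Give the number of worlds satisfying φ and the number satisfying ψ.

For [][](~p -> q):
a: successors {b, c}; [](~p -> q) there: b:F, c:F. ✗
b: successors {c}; [](~p -> q) there: c:F. ✗
c: successors {c}; [](~p -> q) there: c:F. ✗
— 0 worlds.
For ~[]<>q:
a: []<>q is F. ✓
b: []<>q is F. ✓
c: []<>q is F. ✓
— 3 worlds.

0 and 3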